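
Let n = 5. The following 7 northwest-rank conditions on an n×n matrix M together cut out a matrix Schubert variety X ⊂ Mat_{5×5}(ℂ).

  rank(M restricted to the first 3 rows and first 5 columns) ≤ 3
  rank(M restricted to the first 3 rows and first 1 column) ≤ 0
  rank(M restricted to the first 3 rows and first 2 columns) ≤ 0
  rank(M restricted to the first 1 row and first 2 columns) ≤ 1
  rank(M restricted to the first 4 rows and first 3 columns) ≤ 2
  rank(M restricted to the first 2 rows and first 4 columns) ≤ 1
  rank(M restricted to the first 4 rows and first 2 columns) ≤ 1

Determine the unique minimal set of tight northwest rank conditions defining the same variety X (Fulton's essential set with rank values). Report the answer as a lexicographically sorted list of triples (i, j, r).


The tightest implied rank at each (i,j), from the 7 conditions:

  0, 0, 1, 1, 1
  0, 0, 1, 1, 2
  0, 0, 1, 2, 3
  1, 1, 2, 3, 4
  1, 2, 3, 4, 5

the unique w with this rank table is (3, 5, 4, 1, 2).

ℓ(w)=7; the 2 essential cells (i,j,r):

[(2, 4, 1), (3, 2, 0)]


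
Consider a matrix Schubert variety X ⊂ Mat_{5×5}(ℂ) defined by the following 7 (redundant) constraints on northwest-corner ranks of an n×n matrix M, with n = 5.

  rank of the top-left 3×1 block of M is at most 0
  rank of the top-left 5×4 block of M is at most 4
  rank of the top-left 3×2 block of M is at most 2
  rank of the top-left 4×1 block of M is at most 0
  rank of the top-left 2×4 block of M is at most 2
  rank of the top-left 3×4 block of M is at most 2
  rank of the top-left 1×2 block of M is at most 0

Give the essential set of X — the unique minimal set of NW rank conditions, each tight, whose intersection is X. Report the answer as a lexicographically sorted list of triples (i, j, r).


Reconstructing r_w from the 7 given conditions:

  i=1: 0 0 1 1 1
  i=2: 0 1 2 2 2
  i=3: 0 1 2 2 3
  i=4: 0 1 2 3 4
  i=5: 1 2 3 4 5

so w = (3, 2, 5, 4, 1).

D(w) has 6 cells with 3 SE-corners; essential set:

[(1, 2, 0), (3, 4, 2), (4, 1, 0)]


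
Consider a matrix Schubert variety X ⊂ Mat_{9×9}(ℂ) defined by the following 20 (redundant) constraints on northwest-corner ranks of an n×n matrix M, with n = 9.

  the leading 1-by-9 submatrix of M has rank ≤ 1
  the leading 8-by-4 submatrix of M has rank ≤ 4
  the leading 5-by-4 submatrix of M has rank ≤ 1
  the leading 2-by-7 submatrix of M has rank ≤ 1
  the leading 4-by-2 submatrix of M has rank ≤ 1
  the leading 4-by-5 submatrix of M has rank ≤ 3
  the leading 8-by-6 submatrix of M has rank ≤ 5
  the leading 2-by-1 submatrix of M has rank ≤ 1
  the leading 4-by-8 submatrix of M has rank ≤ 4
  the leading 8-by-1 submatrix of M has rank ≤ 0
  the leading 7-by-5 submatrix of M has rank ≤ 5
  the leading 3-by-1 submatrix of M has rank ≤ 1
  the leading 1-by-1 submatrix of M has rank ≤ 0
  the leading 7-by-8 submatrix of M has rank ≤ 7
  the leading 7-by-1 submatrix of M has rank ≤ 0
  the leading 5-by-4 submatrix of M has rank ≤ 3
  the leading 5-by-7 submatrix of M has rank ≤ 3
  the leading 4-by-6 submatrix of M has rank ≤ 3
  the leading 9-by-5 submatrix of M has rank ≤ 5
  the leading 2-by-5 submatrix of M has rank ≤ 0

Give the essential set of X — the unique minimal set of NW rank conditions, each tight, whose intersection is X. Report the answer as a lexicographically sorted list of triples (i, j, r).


Reconstructing r_w from the 20 given conditions:

  row 1: 0 0 0 0 0 1 1 1 1
  row 2: 0 0 0 0 0 1 1 2 2
  row 3: 0 1 1 1 1 2 2 3 3
  row 4: 0 1 1 1 2 3 3 4 4
  row 5: 0 1 1 1 2 3 3 4 5
  row 6: 0 1 2 2 3 4 4 5 6
  row 7: 0 1 2 3 4 5 5 6 7
  row 8: 0 1 2 3 4 5 6 7 8
  row 9: 1 2 3 4 5 6 7 8 9

hence w(1..9) = (6, 8, 2, 5, 9, 3, 4, 7, 1).

5 SE-corners of the 22-cell Rothe diagram give Ess(w):

[(2, 5, 0), (2, 7, 1), (5, 4, 1), (5, 7, 3), (8, 1, 0)]


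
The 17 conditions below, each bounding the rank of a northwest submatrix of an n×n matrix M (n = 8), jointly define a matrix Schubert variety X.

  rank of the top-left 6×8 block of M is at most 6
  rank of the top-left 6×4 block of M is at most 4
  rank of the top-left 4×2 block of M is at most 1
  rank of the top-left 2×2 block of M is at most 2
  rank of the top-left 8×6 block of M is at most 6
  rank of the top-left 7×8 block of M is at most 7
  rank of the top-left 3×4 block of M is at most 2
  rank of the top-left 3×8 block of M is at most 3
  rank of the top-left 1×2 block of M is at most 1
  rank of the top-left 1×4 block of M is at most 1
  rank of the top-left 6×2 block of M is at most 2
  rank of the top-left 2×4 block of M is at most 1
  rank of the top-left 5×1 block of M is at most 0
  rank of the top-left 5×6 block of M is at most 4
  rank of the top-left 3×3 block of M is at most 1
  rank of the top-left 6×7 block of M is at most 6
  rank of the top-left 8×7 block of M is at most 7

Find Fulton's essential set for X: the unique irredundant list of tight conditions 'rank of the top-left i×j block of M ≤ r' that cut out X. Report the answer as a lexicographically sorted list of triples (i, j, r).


Recovering R(i,j) via the rank-extension bound from the 17 conditions:

  0 1 1 1 1 1 1 1
  0 1 1 1 2 2 2 2
  0 1 1 2 3 3 3 3
  0 1 2 3 4 4 4 4
  0 1 2 3 4 4 5 5
  1 2 3 4 5 5 6 6
  1 2 3 4 5 6 7 7
  1 2 3 4 5 6 7 8

so w = (2, 5, 4, 3, 7, 1, 6, 8).

|D(w)|=9, |Ess(w)|=4:

[(2, 4, 1), (3, 3, 1), (5, 1, 0), (5, 6, 4)]


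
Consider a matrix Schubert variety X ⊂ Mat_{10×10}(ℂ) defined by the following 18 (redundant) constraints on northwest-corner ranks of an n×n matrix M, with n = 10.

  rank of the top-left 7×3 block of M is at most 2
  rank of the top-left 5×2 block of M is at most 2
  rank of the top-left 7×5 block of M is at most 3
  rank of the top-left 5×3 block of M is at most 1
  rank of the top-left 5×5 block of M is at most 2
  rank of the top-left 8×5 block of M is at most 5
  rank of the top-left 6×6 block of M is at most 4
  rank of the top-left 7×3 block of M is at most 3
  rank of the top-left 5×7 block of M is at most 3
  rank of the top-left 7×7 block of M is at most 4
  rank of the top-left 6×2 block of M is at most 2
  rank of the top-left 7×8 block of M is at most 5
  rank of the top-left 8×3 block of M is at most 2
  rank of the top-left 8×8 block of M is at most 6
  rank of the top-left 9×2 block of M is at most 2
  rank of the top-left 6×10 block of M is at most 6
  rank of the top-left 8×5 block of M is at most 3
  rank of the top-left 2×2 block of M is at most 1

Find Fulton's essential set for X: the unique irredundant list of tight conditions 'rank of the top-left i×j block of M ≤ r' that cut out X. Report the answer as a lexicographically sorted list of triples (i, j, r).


The tightest implied rank at each (i,j), from the 18 conditions:

  i=1: 1  1  1  1  1  1  1  1  1  1
  i=2: 1  1  1  2  2  2  2  2  2  2
  i=3: 1  1  1  2  2  3  3  3  3  3
  i=4: 1  1  1  2  2  3  3  4  4  4
  i=5: 1  1  1  2  2  3  3  4  5  5
  i=6: 1  2  2  3  3  4  4  5  6  6
  i=7: 1  2  2  3  3  4  4  5  6  7
  i=8: 1  2  2  3  3  4  5  6  7  8
  i=9: 1  2  3  4  4  5  6  7  8  9
  i=10: 1  2  3  4  5  6  7  8  9  10

reading off 1-entries of Δ²R: w = (1, 4, 6, 8, 9, 2, 10, 7, 3, 5).

Rothe diagram D(w) (18 cells), 6 SE-corners (essential conditions):

[(5, 3, 1), (5, 5, 2), (5, 7, 3), (7, 7, 4), (8, 3, 2), (8, 5, 3)]


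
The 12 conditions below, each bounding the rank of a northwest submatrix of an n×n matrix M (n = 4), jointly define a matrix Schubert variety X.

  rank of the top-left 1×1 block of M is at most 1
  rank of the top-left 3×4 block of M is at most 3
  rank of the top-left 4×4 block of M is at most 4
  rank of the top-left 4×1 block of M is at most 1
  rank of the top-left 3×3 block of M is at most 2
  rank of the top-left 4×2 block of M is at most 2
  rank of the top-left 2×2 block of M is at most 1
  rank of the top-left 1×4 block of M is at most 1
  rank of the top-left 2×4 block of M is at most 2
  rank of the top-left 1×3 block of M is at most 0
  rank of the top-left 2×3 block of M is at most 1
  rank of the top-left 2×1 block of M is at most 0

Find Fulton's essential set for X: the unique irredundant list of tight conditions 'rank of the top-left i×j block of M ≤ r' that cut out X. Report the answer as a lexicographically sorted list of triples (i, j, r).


Propagating the 12 rank bounds to every northwest block:

  i=1: 0 0 0 1
  i=2: 0 1 1 2
  i=3: 1 2 2 3
  i=4: 1 2 3 4

second differences of R give the permutation w = (4, 2, 1, 3).

ℓ(w)=4; the 2 essential cells (i,j,r):

[(1, 3, 0), (2, 1, 0)]


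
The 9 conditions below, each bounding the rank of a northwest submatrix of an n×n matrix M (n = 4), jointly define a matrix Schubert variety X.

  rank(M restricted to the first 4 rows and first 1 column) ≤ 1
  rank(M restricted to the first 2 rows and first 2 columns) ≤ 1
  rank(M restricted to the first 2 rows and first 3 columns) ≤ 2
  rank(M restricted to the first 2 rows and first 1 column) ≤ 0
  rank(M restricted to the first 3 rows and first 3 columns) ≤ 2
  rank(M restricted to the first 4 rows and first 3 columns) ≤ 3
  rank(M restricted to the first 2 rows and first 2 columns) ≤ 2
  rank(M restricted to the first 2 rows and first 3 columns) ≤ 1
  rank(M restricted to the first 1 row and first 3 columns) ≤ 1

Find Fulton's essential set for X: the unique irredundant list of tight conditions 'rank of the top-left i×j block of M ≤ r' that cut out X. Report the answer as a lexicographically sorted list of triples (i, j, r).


Recovering R(i,j) via the rank-extension bound from the 9 conditions:

  i=1: 0 | 1 | 1 | 1
  i=2: 0 | 1 | 1 | 2
  i=3: 1 | 2 | 2 | 3
  i=4: 1 | 2 | 3 | 4

the unique w with this rank table is (2, 4, 1, 3).

2 SE-corners of the 3-cell Rothe diagram give Ess(w):

[(2, 1, 0), (2, 3, 1)]


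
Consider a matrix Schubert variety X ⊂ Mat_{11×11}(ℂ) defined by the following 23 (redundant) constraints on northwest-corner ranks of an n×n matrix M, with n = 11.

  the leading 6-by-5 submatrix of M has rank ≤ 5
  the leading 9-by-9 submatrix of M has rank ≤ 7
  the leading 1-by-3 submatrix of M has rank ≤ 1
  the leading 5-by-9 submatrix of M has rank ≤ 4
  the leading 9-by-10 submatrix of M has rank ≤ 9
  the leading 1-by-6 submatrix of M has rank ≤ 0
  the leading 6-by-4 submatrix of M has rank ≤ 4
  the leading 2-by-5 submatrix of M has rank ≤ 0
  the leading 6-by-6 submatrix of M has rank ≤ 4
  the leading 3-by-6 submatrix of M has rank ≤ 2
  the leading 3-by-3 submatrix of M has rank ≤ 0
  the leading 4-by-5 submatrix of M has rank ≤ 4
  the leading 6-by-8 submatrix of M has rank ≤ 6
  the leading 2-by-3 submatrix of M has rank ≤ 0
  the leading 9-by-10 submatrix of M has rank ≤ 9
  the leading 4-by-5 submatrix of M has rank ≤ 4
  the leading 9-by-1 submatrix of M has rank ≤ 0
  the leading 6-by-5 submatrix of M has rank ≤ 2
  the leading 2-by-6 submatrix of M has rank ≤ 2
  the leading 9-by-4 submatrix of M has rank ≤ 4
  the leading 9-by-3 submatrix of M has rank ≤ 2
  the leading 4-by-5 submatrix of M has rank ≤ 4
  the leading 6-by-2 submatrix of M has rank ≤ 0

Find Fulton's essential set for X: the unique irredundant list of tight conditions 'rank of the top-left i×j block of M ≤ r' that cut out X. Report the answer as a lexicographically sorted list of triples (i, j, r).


Rank table r_w(11×11) implied by the 23 constraints:

  i=1: 0, 0, 0, 0, 0, 0, 1, 1, 1, 1, 1
  i=2: 0, 0, 0, 0, 0, 1, 2, 2, 2, 2, 2
  i=3: 0, 0, 0, 1, 1, 2, 3, 3, 3, 3, 3
  i=4: 0, 0, 1, 2, 2, 3, 4, 4, 4, 4, 4
  i=5: 0, 0, 1, 2, 2, 3, 4, 4, 4, 5, 5
  i=6: 0, 0, 1, 2, 2, 3, 4, 5, 5, 6, 6
  i=7: 0, 1, 2, 3, 3, 4, 5, 6, 6, 7, 7
  i=8: 0, 1, 2, 3, 4, 5, 6, 7, 7, 8, 8
  i=9: 0, 1, 2, 3, 4, 5, 6, 7, 7, 8, 9
  i=10: 1, 2, 3, 4, 5, 6, 7, 8, 8, 9, 10
  i=11: 1, 2, 3, 4, 5, 6, 7, 8, 9, 10, 11

reading off 1-entries of Δ²R: w = (7, 6, 4, 3, 10, 8, 2, 5, 11, 1, 9).

ℓ(w)=28; the 8 essential cells (i,j,r):

[(1, 6, 0), (2, 5, 0), (3, 3, 0), (5, 9, 4), (6, 2, 0), (6, 5, 2), (9, 1, 0), (9, 9, 7)]


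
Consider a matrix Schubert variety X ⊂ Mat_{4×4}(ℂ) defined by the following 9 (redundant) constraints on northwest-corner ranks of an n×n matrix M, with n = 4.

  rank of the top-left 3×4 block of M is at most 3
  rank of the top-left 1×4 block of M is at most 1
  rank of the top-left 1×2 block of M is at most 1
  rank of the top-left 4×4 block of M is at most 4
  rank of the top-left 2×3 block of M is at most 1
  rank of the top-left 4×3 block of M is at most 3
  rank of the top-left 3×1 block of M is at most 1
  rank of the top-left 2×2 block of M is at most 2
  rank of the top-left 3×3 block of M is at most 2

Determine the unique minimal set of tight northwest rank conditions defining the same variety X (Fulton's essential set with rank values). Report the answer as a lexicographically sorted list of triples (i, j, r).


Reconstructing r_w from the 9 given conditions:

  R[1]: 1 | 1 | 1 | 1
  R[2]: 1 | 1 | 1 | 2
  R[3]: 1 | 2 | 2 | 3
  R[4]: 1 | 2 | 3 | 4

reading off 1-entries of Δ²R: w = (1, 4, 2, 3).

Rothe diagram D(w) (2 cells), 1 SE-corner (essential condition):

[(2, 3, 1)]


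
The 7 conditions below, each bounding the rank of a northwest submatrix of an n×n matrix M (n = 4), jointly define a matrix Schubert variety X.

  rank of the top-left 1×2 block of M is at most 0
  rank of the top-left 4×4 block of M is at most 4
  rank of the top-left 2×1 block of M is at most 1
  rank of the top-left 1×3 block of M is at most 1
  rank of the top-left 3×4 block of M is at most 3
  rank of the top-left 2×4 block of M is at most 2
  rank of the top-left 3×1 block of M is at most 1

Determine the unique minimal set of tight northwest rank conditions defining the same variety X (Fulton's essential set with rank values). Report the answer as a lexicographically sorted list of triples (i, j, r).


Reconstructing r_w from the 7 given conditions:

  0 | 0 | 1 | 1
  1 | 1 | 2 | 2
  1 | 2 | 3 | 3
  1 | 2 | 3 | 4

reading off 1-entries of Δ²R: w = (3, 1, 2, 4).

Rothe diagram D(w) (2 cells), 1 SE-corner (essential condition):

[(1, 2, 0)]


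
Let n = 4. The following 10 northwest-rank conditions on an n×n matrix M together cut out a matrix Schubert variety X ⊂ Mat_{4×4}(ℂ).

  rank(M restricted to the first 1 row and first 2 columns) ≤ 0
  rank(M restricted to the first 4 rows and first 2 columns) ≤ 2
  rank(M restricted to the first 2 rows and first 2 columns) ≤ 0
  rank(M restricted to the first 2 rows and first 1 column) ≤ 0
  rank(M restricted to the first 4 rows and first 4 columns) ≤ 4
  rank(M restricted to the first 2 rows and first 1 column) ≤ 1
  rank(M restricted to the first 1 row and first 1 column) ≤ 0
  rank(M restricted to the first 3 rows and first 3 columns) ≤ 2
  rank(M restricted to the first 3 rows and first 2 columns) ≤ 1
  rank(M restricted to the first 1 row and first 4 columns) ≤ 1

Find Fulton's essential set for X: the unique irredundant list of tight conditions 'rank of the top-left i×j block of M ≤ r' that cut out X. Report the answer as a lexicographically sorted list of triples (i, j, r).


Rank table r_w(4×4) implied by the 10 constraints:

  0, 0, 1, 1
  0, 0, 1, 2
  1, 1, 2, 3
  1, 2, 3, 4

hence w(1..4) = (3, 4, 1, 2).

D(w) has 4 cells with 1 SE-corner; essential set:

[(2, 2, 0)]


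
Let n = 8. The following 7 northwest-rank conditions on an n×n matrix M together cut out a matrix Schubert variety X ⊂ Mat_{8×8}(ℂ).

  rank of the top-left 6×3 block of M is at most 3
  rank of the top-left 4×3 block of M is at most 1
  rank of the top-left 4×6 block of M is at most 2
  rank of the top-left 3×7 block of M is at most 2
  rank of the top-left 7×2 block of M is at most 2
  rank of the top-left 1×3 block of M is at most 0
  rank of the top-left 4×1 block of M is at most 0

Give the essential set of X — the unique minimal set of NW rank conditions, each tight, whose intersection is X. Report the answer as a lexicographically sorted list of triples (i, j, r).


The tightest implied rank at each (i,j), from the 7 conditions:

  i=1: 0 | 0 | 0 | 1 | 1 | 1 | 1 | 1
  i=2: 0 | 1 | 1 | 2 | 2 | 2 | 2 | 2
  i=3: 0 | 1 | 1 | 2 | 2 | 2 | 2 | 3
  i=4: 0 | 1 | 1 | 2 | 2 | 2 | 3 | 4
  i=5: 1 | 2 | 2 | 3 | 3 | 3 | 4 | 5
  i=6: 1 | 2 | 3 | 4 | 4 | 4 | 5 | 6
  i=7: 1 | 2 | 3 | 4 | 5 | 5 | 6 | 7
  i=8: 1 | 2 | 3 | 4 | 5 | 6 | 7 | 8

hence w(1..8) = (4, 2, 8, 7, 1, 3, 5, 6).

D(w) has 13 cells with 5 SE-corners; essential set:

[(1, 3, 0), (3, 7, 2), (4, 1, 0), (4, 3, 1), (4, 6, 2)]


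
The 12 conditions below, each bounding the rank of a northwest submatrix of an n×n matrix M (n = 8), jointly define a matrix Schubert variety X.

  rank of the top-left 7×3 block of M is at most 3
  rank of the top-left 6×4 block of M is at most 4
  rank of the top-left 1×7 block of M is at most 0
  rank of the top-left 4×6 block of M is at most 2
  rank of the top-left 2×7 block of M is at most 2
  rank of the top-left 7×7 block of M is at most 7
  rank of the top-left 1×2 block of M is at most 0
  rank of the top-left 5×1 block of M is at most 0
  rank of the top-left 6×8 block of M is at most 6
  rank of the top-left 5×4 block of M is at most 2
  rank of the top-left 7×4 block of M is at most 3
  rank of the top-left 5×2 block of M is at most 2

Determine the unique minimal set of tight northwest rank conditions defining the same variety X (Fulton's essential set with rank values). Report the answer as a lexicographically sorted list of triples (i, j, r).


Recovering R(i,j) via the rank-extension bound from the 12 conditions:

  0 0 0 0 0 0 0 1
  0 1 1 1 1 1 1 2
  0 1 2 2 2 2 2 3
  0 1 2 2 2 2 3 4
  0 1 2 2 3 3 4 5
  1 2 3 3 4 4 5 6
  1 2 3 3 4 5 6 7
  1 2 3 4 5 6 7 8

reading off 1-entries of Δ²R: w = (8, 2, 3, 7, 5, 1, 6, 4).

ℓ(w)=16; the 5 essential cells (i,j,r):

[(1, 7, 0), (4, 6, 2), (5, 1, 0), (5, 4, 2), (7, 4, 3)]


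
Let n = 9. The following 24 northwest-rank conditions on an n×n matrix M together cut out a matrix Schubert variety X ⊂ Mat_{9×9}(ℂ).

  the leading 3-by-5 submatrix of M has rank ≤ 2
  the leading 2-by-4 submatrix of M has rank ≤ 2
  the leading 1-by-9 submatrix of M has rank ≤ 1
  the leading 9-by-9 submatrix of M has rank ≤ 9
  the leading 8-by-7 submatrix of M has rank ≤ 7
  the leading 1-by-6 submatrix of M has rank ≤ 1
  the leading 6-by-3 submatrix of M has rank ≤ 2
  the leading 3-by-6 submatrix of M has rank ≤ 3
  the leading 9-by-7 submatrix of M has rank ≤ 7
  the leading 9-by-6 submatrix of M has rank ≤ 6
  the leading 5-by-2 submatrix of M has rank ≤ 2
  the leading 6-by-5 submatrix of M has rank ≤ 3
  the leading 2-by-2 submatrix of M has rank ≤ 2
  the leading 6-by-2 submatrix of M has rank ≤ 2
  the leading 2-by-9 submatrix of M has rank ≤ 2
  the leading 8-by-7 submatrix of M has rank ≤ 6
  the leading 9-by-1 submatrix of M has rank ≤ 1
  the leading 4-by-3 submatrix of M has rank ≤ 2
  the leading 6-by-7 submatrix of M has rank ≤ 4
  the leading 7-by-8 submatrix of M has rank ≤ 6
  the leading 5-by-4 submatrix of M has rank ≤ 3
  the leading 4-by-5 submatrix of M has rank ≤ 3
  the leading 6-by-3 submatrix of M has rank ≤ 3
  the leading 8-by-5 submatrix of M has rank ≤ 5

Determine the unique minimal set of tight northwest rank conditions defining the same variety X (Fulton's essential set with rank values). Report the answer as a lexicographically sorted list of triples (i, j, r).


Reconstructing r_w from the 24 given conditions:

  R[1]: 1 1 1 1 1 1 1 1 1
  R[2]: 1 2 2 2 2 2 2 2 2
  R[3]: 1 2 2 2 2 3 3 3 3
  R[4]: 1 2 2 3 3 4 4 4 4
  R[5]: 1 2 2 3 3 4 4 5 5
  R[6]: 1 2 2 3 3 4 4 5 6
  R[7]: 1 2 3 4 4 5 5 6 7
  R[8]: 1 2 3 4 5 6 6 7 8
  R[9]: 1 2 3 4 5 6 7 8 9

second differences of R give the permutation w = (1, 2, 6, 4, 8, 9, 3, 5, 7).

D(w) has 10 cells with 4 SE-corners; essential set:

[(3, 5, 2), (6, 3, 2), (6, 5, 3), (6, 7, 4)]


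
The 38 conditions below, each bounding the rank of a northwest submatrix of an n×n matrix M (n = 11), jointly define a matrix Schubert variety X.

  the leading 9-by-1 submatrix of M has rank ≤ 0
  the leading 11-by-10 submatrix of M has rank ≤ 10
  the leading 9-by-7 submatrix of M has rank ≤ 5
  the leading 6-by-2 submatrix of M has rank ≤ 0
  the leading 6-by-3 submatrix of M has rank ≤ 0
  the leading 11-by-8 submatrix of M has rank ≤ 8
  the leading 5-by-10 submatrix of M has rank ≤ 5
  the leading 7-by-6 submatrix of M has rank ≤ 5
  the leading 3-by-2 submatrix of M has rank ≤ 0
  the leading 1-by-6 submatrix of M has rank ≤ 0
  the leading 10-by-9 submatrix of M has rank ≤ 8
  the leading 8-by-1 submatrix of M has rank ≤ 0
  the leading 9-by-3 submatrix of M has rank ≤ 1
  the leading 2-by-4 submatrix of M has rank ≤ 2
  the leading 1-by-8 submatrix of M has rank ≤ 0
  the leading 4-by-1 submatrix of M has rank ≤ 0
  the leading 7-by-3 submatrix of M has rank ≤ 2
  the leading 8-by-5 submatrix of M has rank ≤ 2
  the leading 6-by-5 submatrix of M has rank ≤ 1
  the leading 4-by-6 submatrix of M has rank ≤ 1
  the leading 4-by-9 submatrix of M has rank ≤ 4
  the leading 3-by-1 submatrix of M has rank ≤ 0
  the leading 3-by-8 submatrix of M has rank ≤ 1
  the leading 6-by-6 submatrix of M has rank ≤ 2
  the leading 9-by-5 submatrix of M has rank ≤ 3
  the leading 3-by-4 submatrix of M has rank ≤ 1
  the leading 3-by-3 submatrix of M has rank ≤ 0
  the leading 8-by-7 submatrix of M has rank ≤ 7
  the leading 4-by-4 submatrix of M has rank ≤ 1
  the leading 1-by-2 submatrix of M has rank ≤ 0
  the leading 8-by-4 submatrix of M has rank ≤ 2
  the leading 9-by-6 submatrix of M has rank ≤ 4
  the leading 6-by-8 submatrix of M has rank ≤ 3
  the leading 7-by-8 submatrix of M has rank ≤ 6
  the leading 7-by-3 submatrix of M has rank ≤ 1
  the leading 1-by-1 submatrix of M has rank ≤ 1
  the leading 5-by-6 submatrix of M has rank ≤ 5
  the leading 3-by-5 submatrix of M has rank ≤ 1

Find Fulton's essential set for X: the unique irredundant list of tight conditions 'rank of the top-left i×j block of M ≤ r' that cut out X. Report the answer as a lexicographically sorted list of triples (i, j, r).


The tightest implied rank at each (i,j), from the 38 conditions:

  row 1: 0, 0, 0, 0, 0, 0, 0, 0, 1, 1, 1
  row 2: 0, 0, 0, 1, 1, 1, 1, 1, 2, 2, 2
  row 3: 0, 0, 0, 1, 1, 1, 1, 1, 2, 3, 3
  row 4: 0, 0, 0, 1, 1, 1, 2, 2, 3, 4, 4
  row 5: 0, 0, 0, 1, 1, 2, 3, 3, 4, 5, 5
  row 6: 0, 0, 0, 1, 1, 2, 3, 3, 4, 5, 6
  row 7: 0, 1, 1, 2, 2, 3, 4, 4, 5, 6, 7
  row 8: 0, 1, 1, 2, 2, 3, 4, 5, 6, 7, 8
  row 9: 0, 1, 1, 2, 3, 4, 5, 6, 7, 8, 9
  row 10: 1, 2, 2, 3, 4, 5, 6, 7, 8, 9, 10
  row 11: 1, 2, 3, 4, 5, 6, 7, 8, 9, 10, 11

reading off 1-entries of Δ²R: w = (9, 4, 10, 7, 6, 11, 2, 8, 5, 1, 3).

Fulton essential set (9 of the 38 Rothe cells):

[(1, 8, 0), (3, 8, 1), (4, 6, 1), (6, 3, 0), (6, 5, 1), (6, 8, 3), (8, 5, 2), (9, 1, 0), (9, 3, 1)]


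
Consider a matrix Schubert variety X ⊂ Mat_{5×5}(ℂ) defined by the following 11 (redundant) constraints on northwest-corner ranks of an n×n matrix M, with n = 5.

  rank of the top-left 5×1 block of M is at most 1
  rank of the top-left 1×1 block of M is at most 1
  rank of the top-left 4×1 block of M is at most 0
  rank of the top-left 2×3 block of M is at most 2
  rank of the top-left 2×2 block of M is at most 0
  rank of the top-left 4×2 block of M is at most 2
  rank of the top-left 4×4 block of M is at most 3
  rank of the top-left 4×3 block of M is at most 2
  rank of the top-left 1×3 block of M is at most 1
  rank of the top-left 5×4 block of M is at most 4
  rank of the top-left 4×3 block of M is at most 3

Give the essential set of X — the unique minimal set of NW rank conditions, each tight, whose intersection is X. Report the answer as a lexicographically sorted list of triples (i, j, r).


Recovering R(i,j) via the rank-extension bound from the 11 conditions:

  R[1]: 0  0  1  1  1
  R[2]: 0  0  1  2  2
  R[3]: 0  1  2  3  3
  R[4]: 0  1  2  3  4
  R[5]: 1  2  3  4  5

second differences of R give the permutation w = (3, 4, 2, 5, 1).

Fulton essential set (2 of the 6 Rothe cells):

[(2, 2, 0), (4, 1, 0)]


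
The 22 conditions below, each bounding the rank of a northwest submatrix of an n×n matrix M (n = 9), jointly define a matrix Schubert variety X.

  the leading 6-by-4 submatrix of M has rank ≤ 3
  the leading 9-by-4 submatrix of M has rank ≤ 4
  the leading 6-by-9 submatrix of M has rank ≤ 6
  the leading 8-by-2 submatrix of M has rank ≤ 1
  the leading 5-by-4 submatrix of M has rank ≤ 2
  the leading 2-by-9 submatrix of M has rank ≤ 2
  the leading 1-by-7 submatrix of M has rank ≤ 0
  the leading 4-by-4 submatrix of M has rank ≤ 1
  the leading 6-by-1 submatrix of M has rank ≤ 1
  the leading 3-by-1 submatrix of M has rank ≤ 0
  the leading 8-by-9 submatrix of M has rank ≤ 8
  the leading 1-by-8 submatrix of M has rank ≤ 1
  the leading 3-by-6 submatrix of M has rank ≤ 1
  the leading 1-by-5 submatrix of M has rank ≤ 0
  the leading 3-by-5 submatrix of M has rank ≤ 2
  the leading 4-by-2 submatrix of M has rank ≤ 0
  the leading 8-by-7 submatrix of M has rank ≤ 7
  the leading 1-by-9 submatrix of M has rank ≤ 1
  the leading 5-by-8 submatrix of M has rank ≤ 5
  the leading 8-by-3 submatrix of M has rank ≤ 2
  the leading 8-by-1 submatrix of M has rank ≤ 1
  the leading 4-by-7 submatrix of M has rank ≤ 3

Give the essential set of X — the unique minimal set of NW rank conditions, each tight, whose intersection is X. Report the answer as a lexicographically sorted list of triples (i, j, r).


Rank table r_w(9×9) implied by the 22 constraints:

  i=1: 0  0  0  0  0  0  0  1  1
  i=2: 0  0  1  1  1  1  1  2  2
  i=3: 0  0  1  1  1  1  2  3  3
  i=4: 0  0  1  1  2  2  3  4  4
  i=5: 1  1  2  2  3  3  4  5  5
  i=6: 1  1  2  3  4  4  5  6  6
  i=7: 1  1  2  3  4  5  6  7  7
  i=8: 1  1  2  3  4  5  6  7  8
  i=9: 1  2  3  4  5  6  7  8  9

the unique w with this rank table is (8, 3, 7, 5, 1, 4, 6, 9, 2).

Rothe diagram D(w) (20 cells), 5 SE-corners (essential conditions):

[(1, 7, 0), (3, 6, 1), (4, 2, 0), (4, 4, 1), (8, 2, 1)]


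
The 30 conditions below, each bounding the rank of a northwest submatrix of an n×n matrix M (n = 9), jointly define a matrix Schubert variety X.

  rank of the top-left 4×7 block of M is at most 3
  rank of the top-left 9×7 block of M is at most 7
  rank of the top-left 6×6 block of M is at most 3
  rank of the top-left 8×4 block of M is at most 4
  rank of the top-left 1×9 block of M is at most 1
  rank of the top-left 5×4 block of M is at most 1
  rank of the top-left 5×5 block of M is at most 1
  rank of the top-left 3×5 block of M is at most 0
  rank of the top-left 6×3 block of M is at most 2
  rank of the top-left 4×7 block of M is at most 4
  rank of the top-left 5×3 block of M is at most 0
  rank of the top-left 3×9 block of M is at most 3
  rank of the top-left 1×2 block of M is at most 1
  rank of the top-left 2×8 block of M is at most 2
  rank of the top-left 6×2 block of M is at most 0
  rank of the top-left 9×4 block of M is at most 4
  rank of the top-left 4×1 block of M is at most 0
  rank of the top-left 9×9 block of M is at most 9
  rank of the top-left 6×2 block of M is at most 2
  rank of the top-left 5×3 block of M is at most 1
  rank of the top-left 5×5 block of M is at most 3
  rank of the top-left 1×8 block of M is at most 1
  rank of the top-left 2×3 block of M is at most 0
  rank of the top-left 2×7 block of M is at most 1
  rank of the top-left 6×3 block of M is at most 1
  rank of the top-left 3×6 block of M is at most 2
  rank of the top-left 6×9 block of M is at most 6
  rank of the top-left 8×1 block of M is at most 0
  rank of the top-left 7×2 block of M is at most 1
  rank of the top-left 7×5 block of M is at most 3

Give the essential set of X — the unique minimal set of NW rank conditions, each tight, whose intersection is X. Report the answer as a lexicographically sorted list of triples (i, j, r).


Propagating the 30 rank bounds to every northwest block:

  i=1: 0 0 0 0 0 1 1 1 1
  i=2: 0 0 0 0 0 1 1 2 2
  i=3: 0 0 0 0 0 1 2 3 3
  i=4: 0 0 0 1 1 2 3 4 4
  i=5: 0 0 0 1 1 2 3 4 5
  i=6: 0 0 1 2 2 3 4 5 6
  i=7: 0 1 2 3 3 4 5 6 7
  i=8: 0 1 2 3 4 5 6 7 8
  i=9: 1 2 3 4 5 6 7 8 9

hence w(1..9) = (6, 8, 7, 4, 9, 3, 2, 5, 1).

6 SE-corners of the 27-cell Rothe diagram give Ess(w):

[(2, 7, 1), (3, 5, 0), (5, 3, 0), (5, 5, 1), (6, 2, 0), (8, 1, 0)]


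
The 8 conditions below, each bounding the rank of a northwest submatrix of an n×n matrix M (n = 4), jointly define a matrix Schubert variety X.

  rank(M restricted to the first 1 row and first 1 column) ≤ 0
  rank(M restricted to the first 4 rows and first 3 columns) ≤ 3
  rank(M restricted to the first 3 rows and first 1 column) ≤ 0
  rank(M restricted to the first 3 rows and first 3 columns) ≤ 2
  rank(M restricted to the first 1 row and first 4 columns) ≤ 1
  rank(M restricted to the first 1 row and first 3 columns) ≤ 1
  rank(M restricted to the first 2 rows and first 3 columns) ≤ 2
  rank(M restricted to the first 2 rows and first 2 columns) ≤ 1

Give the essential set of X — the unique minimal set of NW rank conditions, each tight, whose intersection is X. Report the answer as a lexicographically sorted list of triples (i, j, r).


Propagating the 8 rank bounds to every northwest block:

  0  1  1  1
  0  1  2  2
  0  1  2  3
  1  2  3  4

hence w(1..4) = (2, 3, 4, 1).

D(w) has 3 cells with 1 SE-corner; essential set:

[(3, 1, 0)]


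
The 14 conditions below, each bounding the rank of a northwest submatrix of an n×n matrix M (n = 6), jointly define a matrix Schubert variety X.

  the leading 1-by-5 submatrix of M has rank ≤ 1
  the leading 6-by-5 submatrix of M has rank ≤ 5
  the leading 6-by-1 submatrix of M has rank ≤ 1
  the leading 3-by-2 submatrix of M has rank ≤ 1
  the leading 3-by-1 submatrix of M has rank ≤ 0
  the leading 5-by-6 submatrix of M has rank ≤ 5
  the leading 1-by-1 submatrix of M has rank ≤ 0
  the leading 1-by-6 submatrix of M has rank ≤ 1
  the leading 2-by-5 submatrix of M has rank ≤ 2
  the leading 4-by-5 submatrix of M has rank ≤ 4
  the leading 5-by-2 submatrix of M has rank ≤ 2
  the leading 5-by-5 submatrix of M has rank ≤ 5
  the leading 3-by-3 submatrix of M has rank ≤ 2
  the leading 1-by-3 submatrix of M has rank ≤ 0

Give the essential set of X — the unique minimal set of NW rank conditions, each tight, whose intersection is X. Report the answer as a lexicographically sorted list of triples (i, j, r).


The tightest implied rank at each (i,j), from the 14 conditions:

  R[1]: 0  0  0  1  1  1
  R[2]: 0  1  1  2  2  2
  R[3]: 0  1  2  3  3  3
  R[4]: 1  2  3  4  4  4
  R[5]: 1  2  3  4  5  5
  R[6]: 1  2  3  4  5  6

the unique w with this rank table is (4, 2, 3, 1, 5, 6).

Fulton essential set (2 of the 5 Rothe cells):

[(1, 3, 0), (3, 1, 0)]


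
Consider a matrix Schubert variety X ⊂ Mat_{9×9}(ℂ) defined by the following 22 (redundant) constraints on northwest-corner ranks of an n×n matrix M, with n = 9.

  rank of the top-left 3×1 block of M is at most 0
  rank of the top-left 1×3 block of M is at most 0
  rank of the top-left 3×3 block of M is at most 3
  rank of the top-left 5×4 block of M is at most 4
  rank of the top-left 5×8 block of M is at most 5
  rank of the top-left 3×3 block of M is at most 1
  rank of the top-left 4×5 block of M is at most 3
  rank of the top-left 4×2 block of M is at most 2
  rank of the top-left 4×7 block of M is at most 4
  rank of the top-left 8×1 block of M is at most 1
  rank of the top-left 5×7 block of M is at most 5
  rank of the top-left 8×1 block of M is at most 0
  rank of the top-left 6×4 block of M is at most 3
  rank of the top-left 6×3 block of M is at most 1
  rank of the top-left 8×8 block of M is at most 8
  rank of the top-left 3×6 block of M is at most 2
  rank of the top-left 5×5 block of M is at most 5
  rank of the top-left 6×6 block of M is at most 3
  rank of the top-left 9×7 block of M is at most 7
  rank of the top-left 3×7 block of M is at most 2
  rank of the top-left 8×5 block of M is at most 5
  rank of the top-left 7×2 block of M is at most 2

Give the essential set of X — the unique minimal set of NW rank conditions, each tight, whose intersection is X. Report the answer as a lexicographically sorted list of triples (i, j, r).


Rank table r_w(9×9) implied by the 22 constraints:

  R[1]: 0 | 0 | 0 | 1 | 1 | 1 | 1 | 1 | 1
  R[2]: 0 | 1 | 1 | 2 | 2 | 2 | 2 | 2 | 2
  R[3]: 0 | 1 | 1 | 2 | 2 | 2 | 2 | 3 | 3
  R[4]: 0 | 1 | 1 | 2 | 3 | 3 | 3 | 4 | 4
  R[5]: 0 | 1 | 1 | 2 | 3 | 3 | 4 | 5 | 5
  R[6]: 0 | 1 | 1 | 2 | 3 | 3 | 4 | 5 | 6
  R[7]: 0 | 1 | 2 | 3 | 4 | 4 | 5 | 6 | 7
  R[8]: 0 | 1 | 2 | 3 | 4 | 5 | 6 | 7 | 8
  R[9]: 1 | 2 | 3 | 4 | 5 | 6 | 7 | 8 | 9

so w = (4, 2, 8, 5, 7, 9, 3, 6, 1).

Fulton essential set (5 of the 19 Rothe cells):

[(1, 3, 0), (3, 7, 2), (6, 3, 1), (6, 6, 3), (8, 1, 0)]


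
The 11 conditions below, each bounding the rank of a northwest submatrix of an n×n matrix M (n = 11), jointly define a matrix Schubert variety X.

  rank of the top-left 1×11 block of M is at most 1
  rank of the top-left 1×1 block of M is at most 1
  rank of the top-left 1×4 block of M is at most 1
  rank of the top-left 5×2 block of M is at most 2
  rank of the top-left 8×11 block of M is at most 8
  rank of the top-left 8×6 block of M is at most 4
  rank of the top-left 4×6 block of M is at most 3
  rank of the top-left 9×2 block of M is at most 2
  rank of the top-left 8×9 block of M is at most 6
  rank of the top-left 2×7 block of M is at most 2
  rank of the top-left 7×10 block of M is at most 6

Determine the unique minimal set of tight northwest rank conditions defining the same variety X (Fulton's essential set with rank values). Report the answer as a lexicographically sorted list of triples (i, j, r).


Computing R[i][j] = min implied NW-rank bound (n=11, 11 conditions):

  1 | 1 | 1 | 1 | 1 | 1 | 1 | 1 | 1 | 1 | 1
  1 | 2 | 2 | 2 | 2 | 2 | 2 | 2 | 2 | 2 | 2
  1 | 2 | 3 | 3 | 3 | 3 | 3 | 3 | 3 | 3 | 3
  1 | 2 | 3 | 3 | 3 | 3 | 4 | 4 | 4 | 4 | 4
  1 | 2 | 3 | 4 | 4 | 4 | 5 | 5 | 5 | 5 | 5
  1 | 2 | 3 | 4 | 4 | 4 | 5 | 6 | 6 | 6 | 6
  1 | 2 | 3 | 4 | 4 | 4 | 5 | 6 | 6 | 6 | 7
  1 | 2 | 3 | 4 | 4 | 4 | 5 | 6 | 6 | 7 | 8
  1 | 2 | 3 | 4 | 5 | 5 | 6 | 7 | 7 | 8 | 9
  1 | 2 | 3 | 4 | 5 | 6 | 7 | 8 | 8 | 9 | 10
  1 | 2 | 3 | 4 | 5 | 6 | 7 | 8 | 9 | 10 | 11

giving w = (1, 2, 3, 7, 4, 8, 11, 10, 5, 6, 9) via Δ²R.

Rothe diagram D(w) (12 cells), 4 SE-corners (essential conditions):

[(4, 6, 3), (7, 10, 6), (8, 6, 4), (8, 9, 6)]


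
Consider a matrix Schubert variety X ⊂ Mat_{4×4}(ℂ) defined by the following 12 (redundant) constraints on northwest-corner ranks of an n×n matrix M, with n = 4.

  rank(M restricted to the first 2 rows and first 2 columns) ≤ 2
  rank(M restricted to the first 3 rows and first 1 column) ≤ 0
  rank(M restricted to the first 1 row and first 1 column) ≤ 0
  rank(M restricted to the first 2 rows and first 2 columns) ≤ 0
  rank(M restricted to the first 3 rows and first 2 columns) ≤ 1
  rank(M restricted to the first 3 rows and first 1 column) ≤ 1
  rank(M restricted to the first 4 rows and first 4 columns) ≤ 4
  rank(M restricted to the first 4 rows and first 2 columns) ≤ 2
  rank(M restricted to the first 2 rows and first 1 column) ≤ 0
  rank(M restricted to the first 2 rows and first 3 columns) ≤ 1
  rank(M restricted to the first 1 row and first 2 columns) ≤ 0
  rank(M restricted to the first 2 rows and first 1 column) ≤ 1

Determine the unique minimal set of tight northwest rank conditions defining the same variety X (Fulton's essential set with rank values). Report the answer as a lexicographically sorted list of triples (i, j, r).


Recovering R(i,j) via the rank-extension bound from the 12 conditions:

  row 1: 0, 0, 1, 1
  row 2: 0, 0, 1, 2
  row 3: 0, 1, 2, 3
  row 4: 1, 2, 3, 4

second differences of R give the permutation w = (3, 4, 2, 1).

Fulton essential set (2 of the 5 Rothe cells):

[(2, 2, 0), (3, 1, 0)]


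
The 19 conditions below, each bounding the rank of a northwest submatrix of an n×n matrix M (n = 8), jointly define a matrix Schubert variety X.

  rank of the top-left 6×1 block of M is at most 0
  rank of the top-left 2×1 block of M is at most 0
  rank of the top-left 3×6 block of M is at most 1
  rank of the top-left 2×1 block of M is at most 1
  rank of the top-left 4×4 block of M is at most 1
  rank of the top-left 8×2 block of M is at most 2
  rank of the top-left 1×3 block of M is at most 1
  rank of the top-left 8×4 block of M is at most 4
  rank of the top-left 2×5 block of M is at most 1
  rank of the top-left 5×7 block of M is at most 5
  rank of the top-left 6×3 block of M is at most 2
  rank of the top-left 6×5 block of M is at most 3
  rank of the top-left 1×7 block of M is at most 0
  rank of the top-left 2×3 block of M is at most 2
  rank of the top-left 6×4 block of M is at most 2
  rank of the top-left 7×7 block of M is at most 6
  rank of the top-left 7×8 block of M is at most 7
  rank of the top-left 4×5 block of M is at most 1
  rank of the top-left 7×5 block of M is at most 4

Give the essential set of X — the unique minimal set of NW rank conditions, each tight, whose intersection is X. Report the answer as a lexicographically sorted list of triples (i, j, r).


Rank table r_w(8×8) implied by the 19 constraints:

  row 1: 0  0  0  0  0  0  0  1
  row 2: 0  1  1  1  1  1  1  2
  row 3: 0  1  1  1  1  1  2  3
  row 4: 0  1  1  1  1  2  3  4
  row 5: 0  1  2  2  2  3  4  5
  row 6: 0  1  2  2  3  4  5  6
  row 7: 1  2  3  3  4  5  6  7
  row 8: 1  2  3  4  5  6  7  8

second differences of R give the permutation w = (8, 2, 7, 6, 3, 5, 1, 4).

ℓ(w)=20; the 5 essential cells (i,j,r):

[(1, 7, 0), (3, 6, 1), (4, 5, 1), (6, 1, 0), (6, 4, 2)]


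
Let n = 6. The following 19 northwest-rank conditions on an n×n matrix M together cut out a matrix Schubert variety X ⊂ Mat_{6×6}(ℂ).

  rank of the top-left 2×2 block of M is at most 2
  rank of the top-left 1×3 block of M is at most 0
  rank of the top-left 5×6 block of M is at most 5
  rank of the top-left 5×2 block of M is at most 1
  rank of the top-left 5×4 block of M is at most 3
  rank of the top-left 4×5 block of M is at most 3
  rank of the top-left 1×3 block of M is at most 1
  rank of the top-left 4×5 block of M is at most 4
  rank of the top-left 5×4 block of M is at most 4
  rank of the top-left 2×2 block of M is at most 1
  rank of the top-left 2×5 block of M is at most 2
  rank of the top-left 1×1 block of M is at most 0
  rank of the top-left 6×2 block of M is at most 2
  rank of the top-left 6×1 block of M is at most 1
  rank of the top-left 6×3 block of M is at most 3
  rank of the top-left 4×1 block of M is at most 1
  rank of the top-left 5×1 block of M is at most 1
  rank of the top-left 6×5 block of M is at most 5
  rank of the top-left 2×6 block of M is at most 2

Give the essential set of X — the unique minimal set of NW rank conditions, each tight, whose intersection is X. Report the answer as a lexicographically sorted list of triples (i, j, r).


Rank table r_w(6×6) implied by the 19 constraints:

  row 1: 0, 0, 0, 1, 1, 1
  row 2: 1, 1, 1, 2, 2, 2
  row 3: 1, 1, 2, 3, 3, 3
  row 4: 1, 1, 2, 3, 3, 4
  row 5: 1, 1, 2, 3, 4, 5
  row 6: 1, 2, 3, 4, 5, 6

so w = (4, 1, 3, 6, 5, 2).

Fulton essential set (3 of the 7 Rothe cells):

[(1, 3, 0), (4, 5, 3), (5, 2, 1)]


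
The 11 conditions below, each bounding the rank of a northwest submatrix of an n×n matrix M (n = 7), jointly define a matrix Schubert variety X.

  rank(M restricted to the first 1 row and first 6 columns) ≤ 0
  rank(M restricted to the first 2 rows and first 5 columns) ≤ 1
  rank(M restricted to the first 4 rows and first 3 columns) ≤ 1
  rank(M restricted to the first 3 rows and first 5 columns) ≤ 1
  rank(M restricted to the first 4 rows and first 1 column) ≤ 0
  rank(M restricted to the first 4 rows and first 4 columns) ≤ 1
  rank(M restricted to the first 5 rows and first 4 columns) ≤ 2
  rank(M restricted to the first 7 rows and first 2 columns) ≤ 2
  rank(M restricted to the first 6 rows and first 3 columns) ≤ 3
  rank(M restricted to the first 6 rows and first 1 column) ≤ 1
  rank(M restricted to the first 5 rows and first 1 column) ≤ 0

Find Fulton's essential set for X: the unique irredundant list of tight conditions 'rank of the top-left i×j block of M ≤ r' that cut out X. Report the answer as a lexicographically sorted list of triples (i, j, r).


The tightest implied rank at each (i,j), from the 11 conditions:

  row 1: 0  0  0  0  0  0  1
  row 2: 0  1  1  1  1  1  2
  row 3: 0  1  1  1  1  2  3
  row 4: 0  1  1  1  2  3  4
  row 5: 0  1  2  2  3  4  5
  row 6: 1  2  3  3  4  5  6
  row 7: 1  2  3  4  5  6  7

so w = (7, 2, 6, 5, 3, 1, 4).

4 SE-corners of the 15-cell Rothe diagram give Ess(w):

[(1, 6, 0), (3, 5, 1), (4, 4, 1), (5, 1, 0)]
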